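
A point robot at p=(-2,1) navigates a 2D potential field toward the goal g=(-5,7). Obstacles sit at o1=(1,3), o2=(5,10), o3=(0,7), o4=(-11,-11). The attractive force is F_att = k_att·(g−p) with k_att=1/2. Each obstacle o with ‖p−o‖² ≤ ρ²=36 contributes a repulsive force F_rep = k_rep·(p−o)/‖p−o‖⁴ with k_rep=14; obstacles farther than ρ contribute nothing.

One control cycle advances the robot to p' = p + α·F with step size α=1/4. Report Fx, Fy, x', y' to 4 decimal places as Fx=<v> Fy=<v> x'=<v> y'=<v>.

F_att = 1/2·(g−p) = 1/2·(-3,6) = (-1.5000,3.0000)
o1: d²=13 ≤ ρ²=36; F_rep = 14·(-3,-2)/13² = (-0.2485,-0.1657)
o2: d²=130 > ρ²=36 → inactive
o3: d²=40 > ρ²=36 → inactive
o4: d²=225 > ρ²=36 → inactive
F = F_att + ΣF_rep = (-1.7485,2.8343)
p' = p + 1/4·F = (-2.4371,1.7086)

Fx=-1.7485 Fy=2.8343 x'=-2.4371 y'=1.7086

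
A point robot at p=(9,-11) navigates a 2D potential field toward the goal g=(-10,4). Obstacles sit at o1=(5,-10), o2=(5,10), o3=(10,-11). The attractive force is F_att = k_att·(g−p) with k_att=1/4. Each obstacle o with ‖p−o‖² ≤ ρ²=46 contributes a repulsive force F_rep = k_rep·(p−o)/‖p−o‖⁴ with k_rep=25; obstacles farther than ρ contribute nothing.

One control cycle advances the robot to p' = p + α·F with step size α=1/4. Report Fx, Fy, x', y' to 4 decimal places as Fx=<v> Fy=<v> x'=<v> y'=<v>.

Fx=-29.4040 Fy=3.6635 x'=1.6490 y'=-10.0841

F_att = 1/4·(g−p) = 1/4·(-19,15) = (-4.7500,3.7500)
o1: d²=17 ≤ ρ²=46; F_rep = 25·(4,-1)/17² = (0.3460,-0.0865)
o2: d²=457 > ρ²=46 → inactive
o3: d²=1 ≤ ρ²=46; F_rep = 25·(-1,0)/1² = (-25.0000,0.0000)
F = F_att + ΣF_rep = (-29.4040,3.6635)
p' = p + 1/4·F = (1.6490,-10.0841)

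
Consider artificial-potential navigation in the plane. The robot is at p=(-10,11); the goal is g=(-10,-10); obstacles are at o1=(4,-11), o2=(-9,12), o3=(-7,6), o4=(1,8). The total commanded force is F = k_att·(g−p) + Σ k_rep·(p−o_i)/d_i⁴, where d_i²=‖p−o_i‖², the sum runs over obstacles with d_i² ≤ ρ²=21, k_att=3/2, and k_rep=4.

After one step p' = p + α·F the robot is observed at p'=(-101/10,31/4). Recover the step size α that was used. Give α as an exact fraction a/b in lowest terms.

F_att = 3/2·(g−p) = 3/2·(0,-21) = (0.0000,-31.5000)
o1: d²=680 > ρ²=21 → inactive
o2: d²=2 ≤ ρ²=21; F_rep = 4·(-1,-1)/2² = (-1.0000,-1.0000)
o3: d²=34 > ρ²=21 → inactive
o4: d²=130 > ρ²=21 → inactive
F = F_att + ΣF_rep = (-1.0000,-32.5000)
Δp = p'−p = (-0.1000,-3.2500); α = Δx/Fx = (-1/10) / (-1) = 1/10
check: Δy/Fy = (-13/4) / (-65/2) = 1/10 ✓

α = 1/10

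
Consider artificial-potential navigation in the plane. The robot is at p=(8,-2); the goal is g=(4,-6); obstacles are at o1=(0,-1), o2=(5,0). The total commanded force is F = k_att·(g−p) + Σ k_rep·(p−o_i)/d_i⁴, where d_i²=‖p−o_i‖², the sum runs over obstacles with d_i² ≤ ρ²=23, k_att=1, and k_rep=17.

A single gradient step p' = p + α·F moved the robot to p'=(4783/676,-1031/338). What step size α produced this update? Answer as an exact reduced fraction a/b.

F_att = 1·(g−p) = 1·(-4,-4) = (-4.0000,-4.0000)
o1: d²=65 > ρ²=23 → inactive
o2: d²=13 ≤ ρ²=23; F_rep = 17·(3,-2)/13² = (0.3018,-0.2012)
F = F_att + ΣF_rep = (-3.6982,-4.2012)
Δp = p'−p = (-0.9246,-1.0503); α = Δx/Fx = (-625/676) / (-625/169) = 1/4
check: Δy/Fy = (-355/338) / (-710/169) = 1/4 ✓

α = 1/4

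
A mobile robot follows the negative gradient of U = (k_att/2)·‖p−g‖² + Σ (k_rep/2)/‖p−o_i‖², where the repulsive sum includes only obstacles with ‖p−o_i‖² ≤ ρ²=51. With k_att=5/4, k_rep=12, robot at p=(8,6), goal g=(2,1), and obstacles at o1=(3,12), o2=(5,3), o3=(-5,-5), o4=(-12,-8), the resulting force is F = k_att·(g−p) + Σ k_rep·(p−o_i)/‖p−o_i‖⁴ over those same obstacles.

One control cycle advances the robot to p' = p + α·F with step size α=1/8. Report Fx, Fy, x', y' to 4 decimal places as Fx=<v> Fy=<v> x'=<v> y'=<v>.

Fx=-7.3889 Fy=-6.1389 x'=7.0764 y'=5.2326

F_att = 5/4·(g−p) = 5/4·(-6,-5) = (-7.5000,-6.2500)
o1: d²=61 > ρ²=51 → inactive
o2: d²=18 ≤ ρ²=51; F_rep = 12·(3,3)/18² = (0.1111,0.1111)
o3: d²=290 > ρ²=51 → inactive
o4: d²=596 > ρ²=51 → inactive
F = F_att + ΣF_rep = (-7.3889,-6.1389)
p' = p + 1/8·F = (7.0764,5.2326)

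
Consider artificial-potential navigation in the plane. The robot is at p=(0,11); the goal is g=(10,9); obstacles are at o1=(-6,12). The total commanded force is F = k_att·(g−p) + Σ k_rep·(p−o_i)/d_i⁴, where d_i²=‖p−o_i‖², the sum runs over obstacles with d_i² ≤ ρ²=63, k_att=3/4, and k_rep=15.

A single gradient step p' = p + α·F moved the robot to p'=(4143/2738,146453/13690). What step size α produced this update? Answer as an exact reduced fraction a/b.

F_att = 3/4·(g−p) = 3/4·(10,-2) = (7.5000,-1.5000)
o1: d²=37 ≤ ρ²=63; F_rep = 15·(6,-1)/37² = (0.0657,-0.0110)
F = F_att + ΣF_rep = (7.5657,-1.5110)
Δp = p'−p = (1.5131,-0.3022); α = Δx/Fx = (4143/2738) / (20715/2738) = 1/5
check: Δy/Fy = (-4137/13690) / (-4137/2738) = 1/5 ✓

α = 1/5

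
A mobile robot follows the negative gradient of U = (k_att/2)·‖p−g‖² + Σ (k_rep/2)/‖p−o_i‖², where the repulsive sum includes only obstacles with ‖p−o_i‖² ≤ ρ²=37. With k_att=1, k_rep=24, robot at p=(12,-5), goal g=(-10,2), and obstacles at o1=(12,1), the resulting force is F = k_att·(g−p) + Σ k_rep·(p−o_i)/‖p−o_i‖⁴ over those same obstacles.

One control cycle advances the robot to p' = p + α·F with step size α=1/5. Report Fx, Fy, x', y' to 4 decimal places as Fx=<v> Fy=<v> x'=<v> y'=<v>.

Fx=-22.0000 Fy=6.8889 x'=7.6000 y'=-3.6222

F_att = 1·(g−p) = 1·(-22,7) = (-22.0000,7.0000)
o1: d²=36 ≤ ρ²=37; F_rep = 24·(0,-6)/36² = (0.0000,-0.1111)
F = F_att + ΣF_rep = (-22.0000,6.8889)
p' = p + 1/5·F = (7.6000,-3.6222)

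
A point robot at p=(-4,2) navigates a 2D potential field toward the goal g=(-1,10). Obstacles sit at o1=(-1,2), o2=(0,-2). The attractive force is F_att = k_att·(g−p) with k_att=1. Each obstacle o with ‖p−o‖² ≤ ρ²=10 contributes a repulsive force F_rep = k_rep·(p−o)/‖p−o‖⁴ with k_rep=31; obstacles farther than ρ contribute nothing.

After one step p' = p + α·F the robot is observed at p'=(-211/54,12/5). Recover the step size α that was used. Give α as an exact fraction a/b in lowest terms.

F_att = 1·(g−p) = 1·(3,8) = (3.0000,8.0000)
o1: d²=9 ≤ ρ²=10; F_rep = 31·(-3,0)/9² = (-1.1481,0.0000)
o2: d²=32 > ρ²=10 → inactive
F = F_att + ΣF_rep = (1.8519,8.0000)
Δp = p'−p = (0.0926,0.4000); α = Δx/Fx = (5/54) / (50/27) = 1/20
check: Δy/Fy = (2/5) / (8) = 1/20 ✓

α = 1/20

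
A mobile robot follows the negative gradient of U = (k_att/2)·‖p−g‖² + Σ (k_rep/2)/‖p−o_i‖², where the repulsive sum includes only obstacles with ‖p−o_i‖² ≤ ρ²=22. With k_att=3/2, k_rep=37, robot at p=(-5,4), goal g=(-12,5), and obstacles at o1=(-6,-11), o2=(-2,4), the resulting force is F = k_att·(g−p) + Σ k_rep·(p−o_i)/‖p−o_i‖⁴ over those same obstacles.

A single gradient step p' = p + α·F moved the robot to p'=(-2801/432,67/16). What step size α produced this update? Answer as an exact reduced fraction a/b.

F_att = 3/2·(g−p) = 3/2·(-7,1) = (-10.5000,1.5000)
o1: d²=226 > ρ²=22 → inactive
o2: d²=9 ≤ ρ²=22; F_rep = 37·(-3,0)/9² = (-1.3704,0.0000)
F = F_att + ΣF_rep = (-11.8704,1.5000)
Δp = p'−p = (-1.4838,0.1875); α = Δx/Fx = (-641/432) / (-641/54) = 1/8
check: Δy/Fy = (3/16) / (3/2) = 1/8 ✓

α = 1/8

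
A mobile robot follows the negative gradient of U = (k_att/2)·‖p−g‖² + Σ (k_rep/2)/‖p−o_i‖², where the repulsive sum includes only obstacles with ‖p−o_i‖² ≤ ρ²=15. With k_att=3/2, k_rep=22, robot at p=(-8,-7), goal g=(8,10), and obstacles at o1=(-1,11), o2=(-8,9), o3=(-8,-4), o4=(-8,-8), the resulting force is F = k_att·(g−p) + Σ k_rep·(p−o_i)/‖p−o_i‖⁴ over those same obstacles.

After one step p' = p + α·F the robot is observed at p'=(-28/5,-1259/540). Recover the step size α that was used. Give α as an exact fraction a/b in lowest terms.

α = 1/10

F_att = 3/2·(g−p) = 3/2·(16,17) = (24.0000,25.5000)
o1: d²=373 > ρ²=15 → inactive
o2: d²=256 > ρ²=15 → inactive
o3: d²=9 ≤ ρ²=15; F_rep = 22·(0,-3)/9² = (0.0000,-0.8148)
o4: d²=1 ≤ ρ²=15; F_rep = 22·(0,1)/1² = (0.0000,22.0000)
F = F_att + ΣF_rep = (24.0000,46.6852)
Δp = p'−p = (2.4000,4.6685); α = Δx/Fx = (12/5) / (24) = 1/10
check: Δy/Fy = (2521/540) / (2521/54) = 1/10 ✓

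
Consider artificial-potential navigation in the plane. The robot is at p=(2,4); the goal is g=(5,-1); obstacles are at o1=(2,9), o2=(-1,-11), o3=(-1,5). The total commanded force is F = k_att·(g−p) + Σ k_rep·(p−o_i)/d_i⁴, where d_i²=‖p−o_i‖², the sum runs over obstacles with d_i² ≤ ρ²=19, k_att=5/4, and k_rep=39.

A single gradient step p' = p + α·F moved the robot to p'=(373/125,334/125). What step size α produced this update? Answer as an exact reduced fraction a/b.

α = 1/5

F_att = 5/4·(g−p) = 5/4·(3,-5) = (3.7500,-6.2500)
o1: d²=25 > ρ²=19 → inactive
o2: d²=234 > ρ²=19 → inactive
o3: d²=10 ≤ ρ²=19; F_rep = 39·(3,-1)/10² = (1.1700,-0.3900)
F = F_att + ΣF_rep = (4.9200,-6.6400)
Δp = p'−p = (0.9840,-1.3280); α = Δx/Fx = (123/125) / (123/25) = 1/5
check: Δy/Fy = (-166/125) / (-166/25) = 1/5 ✓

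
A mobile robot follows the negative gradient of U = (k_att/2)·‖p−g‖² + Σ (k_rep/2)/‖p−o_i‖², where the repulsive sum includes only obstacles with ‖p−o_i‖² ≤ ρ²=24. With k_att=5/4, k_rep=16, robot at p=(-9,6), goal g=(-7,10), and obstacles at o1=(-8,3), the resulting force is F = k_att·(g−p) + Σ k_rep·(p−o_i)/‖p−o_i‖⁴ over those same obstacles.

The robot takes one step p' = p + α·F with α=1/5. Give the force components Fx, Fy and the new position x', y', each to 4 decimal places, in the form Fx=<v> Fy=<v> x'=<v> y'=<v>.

F_att = 5/4·(g−p) = 5/4·(2,4) = (2.5000,5.0000)
o1: d²=10 ≤ ρ²=24; F_rep = 16·(-1,3)/10² = (-0.1600,0.4800)
F = F_att + ΣF_rep = (2.3400,5.4800)
p' = p + 1/5·F = (-8.5320,7.0960)

Fx=2.3400 Fy=5.4800 x'=-8.5320 y'=7.0960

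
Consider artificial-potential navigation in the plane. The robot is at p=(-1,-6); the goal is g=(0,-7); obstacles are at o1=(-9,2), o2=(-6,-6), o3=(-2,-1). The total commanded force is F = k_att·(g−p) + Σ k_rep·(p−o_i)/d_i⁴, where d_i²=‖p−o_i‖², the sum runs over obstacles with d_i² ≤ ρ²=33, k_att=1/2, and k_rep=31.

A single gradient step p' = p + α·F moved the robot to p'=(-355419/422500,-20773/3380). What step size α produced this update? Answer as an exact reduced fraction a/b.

F_att = 1/2·(g−p) = 1/2·(1,-1) = (0.5000,-0.5000)
o1: d²=128 > ρ²=33 → inactive
o2: d²=25 ≤ ρ²=33; F_rep = 31·(5,0)/25² = (0.2480,0.0000)
o3: d²=26 ≤ ρ²=33; F_rep = 31·(1,-5)/26² = (0.0459,-0.2293)
F = F_att + ΣF_rep = (0.7939,-0.7293)
Δp = p'−p = (0.1588,-0.1459); α = Δx/Fx = (67081/422500) / (67081/84500) = 1/5
check: Δy/Fy = (-493/3380) / (-493/676) = 1/5 ✓

α = 1/5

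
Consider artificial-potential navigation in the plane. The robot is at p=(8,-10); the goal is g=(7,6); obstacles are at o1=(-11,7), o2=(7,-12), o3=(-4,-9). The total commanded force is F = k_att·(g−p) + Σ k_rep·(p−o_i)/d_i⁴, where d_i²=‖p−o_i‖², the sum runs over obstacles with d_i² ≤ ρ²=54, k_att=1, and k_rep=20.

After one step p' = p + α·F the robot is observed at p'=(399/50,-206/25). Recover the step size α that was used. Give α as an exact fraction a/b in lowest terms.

α = 1/10

F_att = 1·(g−p) = 1·(-1,16) = (-1.0000,16.0000)
o1: d²=650 > ρ²=54 → inactive
o2: d²=5 ≤ ρ²=54; F_rep = 20·(1,2)/5² = (0.8000,1.6000)
o3: d²=145 > ρ²=54 → inactive
F = F_att + ΣF_rep = (-0.2000,17.6000)
Δp = p'−p = (-0.0200,1.7600); α = Δx/Fx = (-1/50) / (-1/5) = 1/10
check: Δy/Fy = (44/25) / (88/5) = 1/10 ✓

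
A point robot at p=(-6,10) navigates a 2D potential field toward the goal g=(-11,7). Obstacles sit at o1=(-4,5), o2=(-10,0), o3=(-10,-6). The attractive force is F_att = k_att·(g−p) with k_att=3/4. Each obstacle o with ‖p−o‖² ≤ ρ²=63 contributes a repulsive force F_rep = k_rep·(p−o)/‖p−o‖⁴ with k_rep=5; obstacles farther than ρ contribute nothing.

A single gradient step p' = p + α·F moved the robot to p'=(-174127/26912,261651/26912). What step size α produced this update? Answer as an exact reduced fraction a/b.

α = 1/8

F_att = 3/4·(g−p) = 3/4·(-5,-3) = (-3.7500,-2.2500)
o1: d²=29 ≤ ρ²=63; F_rep = 5·(-2,5)/29² = (-0.0119,0.0297)
o2: d²=116 > ρ²=63 → inactive
o3: d²=272 > ρ²=63 → inactive
F = F_att + ΣF_rep = (-3.7619,-2.2203)
Δp = p'−p = (-0.4702,-0.2775); α = Δx/Fx = (-12655/26912) / (-12655/3364) = 1/8
check: Δy/Fy = (-7469/26912) / (-7469/3364) = 1/8 ✓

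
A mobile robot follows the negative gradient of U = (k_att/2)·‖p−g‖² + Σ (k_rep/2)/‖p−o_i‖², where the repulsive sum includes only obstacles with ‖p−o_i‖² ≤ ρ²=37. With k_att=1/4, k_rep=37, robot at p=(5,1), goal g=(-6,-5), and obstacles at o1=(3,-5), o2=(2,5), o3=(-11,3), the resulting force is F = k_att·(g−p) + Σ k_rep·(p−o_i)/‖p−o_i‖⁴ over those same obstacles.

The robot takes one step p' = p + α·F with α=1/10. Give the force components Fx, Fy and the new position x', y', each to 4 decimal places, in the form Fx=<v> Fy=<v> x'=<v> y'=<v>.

F_att = 1/4·(g−p) = 1/4·(-11,-6) = (-2.7500,-1.5000)
o1: d²=40 > ρ²=37 → inactive
o2: d²=25 ≤ ρ²=37; F_rep = 37·(3,-4)/25² = (0.1776,-0.2368)
o3: d²=260 > ρ²=37 → inactive
F = F_att + ΣF_rep = (-2.5724,-1.7368)
p' = p + 1/10·F = (4.7428,0.8263)

Fx=-2.5724 Fy=-1.7368 x'=4.7428 y'=0.8263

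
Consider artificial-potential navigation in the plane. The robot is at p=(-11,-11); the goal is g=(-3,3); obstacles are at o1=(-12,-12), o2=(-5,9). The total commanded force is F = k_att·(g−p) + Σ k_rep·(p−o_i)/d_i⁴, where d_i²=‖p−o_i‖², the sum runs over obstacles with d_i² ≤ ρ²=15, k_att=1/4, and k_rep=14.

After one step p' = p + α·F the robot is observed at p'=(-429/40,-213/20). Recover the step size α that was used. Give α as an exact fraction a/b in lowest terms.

α = 1/20

F_att = 1/4·(g−p) = 1/4·(8,14) = (2.0000,3.5000)
o1: d²=2 ≤ ρ²=15; F_rep = 14·(1,1)/2² = (3.5000,3.5000)
o2: d²=436 > ρ²=15 → inactive
F = F_att + ΣF_rep = (5.5000,7.0000)
Δp = p'−p = (0.2750,0.3500); α = Δx/Fx = (11/40) / (11/2) = 1/20
check: Δy/Fy = (7/20) / (7) = 1/20 ✓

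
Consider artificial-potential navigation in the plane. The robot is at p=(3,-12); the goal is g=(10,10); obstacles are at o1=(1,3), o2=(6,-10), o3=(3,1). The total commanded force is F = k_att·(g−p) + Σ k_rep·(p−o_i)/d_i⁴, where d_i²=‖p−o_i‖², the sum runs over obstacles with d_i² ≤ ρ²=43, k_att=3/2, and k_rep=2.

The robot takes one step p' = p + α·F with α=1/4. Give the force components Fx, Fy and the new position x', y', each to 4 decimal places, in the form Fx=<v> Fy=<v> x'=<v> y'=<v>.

F_att = 3/2·(g−p) = 3/2·(7,22) = (10.5000,33.0000)
o1: d²=229 > ρ²=43 → inactive
o2: d²=13 ≤ ρ²=43; F_rep = 2·(-3,-2)/13² = (-0.0355,-0.0237)
o3: d²=169 > ρ²=43 → inactive
F = F_att + ΣF_rep = (10.4645,32.9763)
p' = p + 1/4·F = (5.6161,-3.7559)

Fx=10.4645 Fy=32.9763 x'=5.6161 y'=-3.7559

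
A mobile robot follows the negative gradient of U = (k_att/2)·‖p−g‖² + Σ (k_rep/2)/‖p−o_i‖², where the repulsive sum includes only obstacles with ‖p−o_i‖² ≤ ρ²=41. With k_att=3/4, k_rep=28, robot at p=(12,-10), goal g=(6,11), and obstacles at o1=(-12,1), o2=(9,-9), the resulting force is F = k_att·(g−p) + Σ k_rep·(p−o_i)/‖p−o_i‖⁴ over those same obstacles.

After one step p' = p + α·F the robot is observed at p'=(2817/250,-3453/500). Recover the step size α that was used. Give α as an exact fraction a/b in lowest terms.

F_att = 3/4·(g−p) = 3/4·(-6,21) = (-4.5000,15.7500)
o1: d²=697 > ρ²=41 → inactive
o2: d²=10 ≤ ρ²=41; F_rep = 28·(3,-1)/10² = (0.8400,-0.2800)
F = F_att + ΣF_rep = (-3.6600,15.4700)
Δp = p'−p = (-0.7320,3.0940); α = Δx/Fx = (-183/250) / (-183/50) = 1/5
check: Δy/Fy = (1547/500) / (1547/100) = 1/5 ✓

α = 1/5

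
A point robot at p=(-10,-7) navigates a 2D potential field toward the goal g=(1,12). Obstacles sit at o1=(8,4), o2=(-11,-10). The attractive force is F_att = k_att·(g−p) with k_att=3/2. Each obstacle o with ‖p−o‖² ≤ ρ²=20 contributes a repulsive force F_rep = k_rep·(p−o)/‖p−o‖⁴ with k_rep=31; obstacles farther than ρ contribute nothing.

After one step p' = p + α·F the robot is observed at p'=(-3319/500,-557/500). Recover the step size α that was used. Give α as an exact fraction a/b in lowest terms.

F_att = 3/2·(g−p) = 3/2·(11,19) = (16.5000,28.5000)
o1: d²=445 > ρ²=20 → inactive
o2: d²=10 ≤ ρ²=20; F_rep = 31·(1,3)/10² = (0.3100,0.9300)
F = F_att + ΣF_rep = (16.8100,29.4300)
Δp = p'−p = (3.3620,5.8860); α = Δx/Fx = (1681/500) / (1681/100) = 1/5
check: Δy/Fy = (2943/500) / (2943/100) = 1/5 ✓

α = 1/5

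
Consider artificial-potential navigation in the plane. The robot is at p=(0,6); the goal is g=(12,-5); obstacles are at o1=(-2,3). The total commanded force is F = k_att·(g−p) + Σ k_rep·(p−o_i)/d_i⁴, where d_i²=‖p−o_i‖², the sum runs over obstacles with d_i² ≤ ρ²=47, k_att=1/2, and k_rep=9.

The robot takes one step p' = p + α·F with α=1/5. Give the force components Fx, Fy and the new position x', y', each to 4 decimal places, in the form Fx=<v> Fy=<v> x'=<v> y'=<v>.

F_att = 1/2·(g−p) = 1/2·(12,-11) = (6.0000,-5.5000)
o1: d²=13 ≤ ρ²=47; F_rep = 9·(2,3)/13² = (0.1065,0.1598)
F = F_att + ΣF_rep = (6.1065,-5.3402)
p' = p + 1/5·F = (1.2213,4.9320)

Fx=6.1065 Fy=-5.3402 x'=1.2213 y'=4.9320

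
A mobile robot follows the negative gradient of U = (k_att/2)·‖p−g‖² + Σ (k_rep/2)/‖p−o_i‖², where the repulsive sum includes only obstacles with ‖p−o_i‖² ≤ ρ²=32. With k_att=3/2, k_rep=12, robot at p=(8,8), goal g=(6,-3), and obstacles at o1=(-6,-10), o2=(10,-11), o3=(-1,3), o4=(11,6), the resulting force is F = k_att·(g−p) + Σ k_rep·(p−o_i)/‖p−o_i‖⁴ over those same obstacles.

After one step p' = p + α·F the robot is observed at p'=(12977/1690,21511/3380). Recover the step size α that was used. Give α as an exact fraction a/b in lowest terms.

F_att = 3/2·(g−p) = 3/2·(-2,-11) = (-3.0000,-16.5000)
o1: d²=520 > ρ²=32 → inactive
o2: d²=365 > ρ²=32 → inactive
o3: d²=106 > ρ²=32 → inactive
o4: d²=13 ≤ ρ²=32; F_rep = 12·(-3,2)/13² = (-0.2130,0.1420)
F = F_att + ΣF_rep = (-3.2130,-16.3580)
Δp = p'−p = (-0.3213,-1.6358); α = Δx/Fx = (-543/1690) / (-543/169) = 1/10
check: Δy/Fy = (-5529/3380) / (-5529/338) = 1/10 ✓

α = 1/10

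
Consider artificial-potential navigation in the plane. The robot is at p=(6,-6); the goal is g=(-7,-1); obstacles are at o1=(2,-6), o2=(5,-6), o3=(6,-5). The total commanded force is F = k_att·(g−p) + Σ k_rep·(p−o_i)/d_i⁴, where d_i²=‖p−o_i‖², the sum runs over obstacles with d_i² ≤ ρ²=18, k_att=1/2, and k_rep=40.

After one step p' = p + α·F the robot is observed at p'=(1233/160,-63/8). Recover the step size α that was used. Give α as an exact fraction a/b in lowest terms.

F_att = 1/2·(g−p) = 1/2·(-13,5) = (-6.5000,2.5000)
o1: d²=16 ≤ ρ²=18; F_rep = 40·(4,0)/16² = (0.6250,0.0000)
o2: d²=1 ≤ ρ²=18; F_rep = 40·(1,0)/1² = (40.0000,0.0000)
o3: d²=1 ≤ ρ²=18; F_rep = 40·(0,-1)/1² = (0.0000,-40.0000)
F = F_att + ΣF_rep = (34.1250,-37.5000)
Δp = p'−p = (1.7063,-1.8750); α = Δx/Fx = (273/160) / (273/8) = 1/20
check: Δy/Fy = (-15/8) / (-75/2) = 1/20 ✓

α = 1/20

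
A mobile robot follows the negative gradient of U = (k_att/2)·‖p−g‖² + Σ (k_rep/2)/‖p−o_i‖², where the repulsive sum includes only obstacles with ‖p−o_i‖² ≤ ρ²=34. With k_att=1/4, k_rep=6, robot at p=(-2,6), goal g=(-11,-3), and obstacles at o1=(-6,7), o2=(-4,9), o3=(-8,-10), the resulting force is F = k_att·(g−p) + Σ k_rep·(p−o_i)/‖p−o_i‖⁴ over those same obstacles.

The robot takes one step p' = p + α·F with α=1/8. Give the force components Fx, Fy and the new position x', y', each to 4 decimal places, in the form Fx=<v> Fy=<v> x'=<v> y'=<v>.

Fx=-2.0959 Fy=-2.3773 x'=-2.2620 y'=5.7028

F_att = 1/4·(g−p) = 1/4·(-9,-9) = (-2.2500,-2.2500)
o1: d²=17 ≤ ρ²=34; F_rep = 6·(4,-1)/17² = (0.0830,-0.0208)
o2: d²=13 ≤ ρ²=34; F_rep = 6·(2,-3)/13² = (0.0710,-0.1065)
o3: d²=292 > ρ²=34 → inactive
F = F_att + ΣF_rep = (-2.0959,-2.3773)
p' = p + 1/8·F = (-2.2620,5.7028)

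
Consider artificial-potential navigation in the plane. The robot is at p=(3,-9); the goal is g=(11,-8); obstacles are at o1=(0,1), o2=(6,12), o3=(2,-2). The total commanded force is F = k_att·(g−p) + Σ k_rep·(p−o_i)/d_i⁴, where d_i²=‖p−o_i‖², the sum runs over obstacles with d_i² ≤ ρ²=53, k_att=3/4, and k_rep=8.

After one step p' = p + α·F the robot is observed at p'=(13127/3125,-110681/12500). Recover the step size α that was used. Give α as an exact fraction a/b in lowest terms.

F_att = 3/4·(g−p) = 3/4·(8,1) = (6.0000,0.7500)
o1: d²=109 > ρ²=53 → inactive
o2: d²=450 > ρ²=53 → inactive
o3: d²=50 ≤ ρ²=53; F_rep = 8·(1,-7)/50² = (0.0032,-0.0224)
F = F_att + ΣF_rep = (6.0032,0.7276)
Δp = p'−p = (1.2006,0.1455); α = Δx/Fx = (3752/3125) / (3752/625) = 1/5
check: Δy/Fy = (1819/12500) / (1819/2500) = 1/5 ✓

α = 1/5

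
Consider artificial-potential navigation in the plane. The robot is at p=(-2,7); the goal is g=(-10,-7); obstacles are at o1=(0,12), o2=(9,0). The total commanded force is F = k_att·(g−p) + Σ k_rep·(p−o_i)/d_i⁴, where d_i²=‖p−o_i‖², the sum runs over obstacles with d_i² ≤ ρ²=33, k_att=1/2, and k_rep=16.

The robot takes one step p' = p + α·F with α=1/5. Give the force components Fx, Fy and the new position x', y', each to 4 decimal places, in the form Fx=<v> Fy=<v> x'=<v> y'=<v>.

Fx=-4.0380 Fy=-7.0951 x'=-2.8076 y'=5.5810

F_att = 1/2·(g−p) = 1/2·(-8,-14) = (-4.0000,-7.0000)
o1: d²=29 ≤ ρ²=33; F_rep = 16·(-2,-5)/29² = (-0.0380,-0.0951)
o2: d²=170 > ρ²=33 → inactive
F = F_att + ΣF_rep = (-4.0380,-7.0951)
p' = p + 1/5·F = (-2.8076,5.5810)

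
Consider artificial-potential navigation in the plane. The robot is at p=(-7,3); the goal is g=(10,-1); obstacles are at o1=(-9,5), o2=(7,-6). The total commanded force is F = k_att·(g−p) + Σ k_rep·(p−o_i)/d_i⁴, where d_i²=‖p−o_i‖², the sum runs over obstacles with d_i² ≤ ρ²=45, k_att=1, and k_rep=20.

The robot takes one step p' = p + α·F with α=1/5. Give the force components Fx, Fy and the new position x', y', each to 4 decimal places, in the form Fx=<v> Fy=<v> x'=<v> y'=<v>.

Fx=17.6250 Fy=-4.6250 x'=-3.4750 y'=2.0750

F_att = 1·(g−p) = 1·(17,-4) = (17.0000,-4.0000)
o1: d²=8 ≤ ρ²=45; F_rep = 20·(2,-2)/8² = (0.6250,-0.6250)
o2: d²=277 > ρ²=45 → inactive
F = F_att + ΣF_rep = (17.6250,-4.6250)
p' = p + 1/5·F = (-3.4750,2.0750)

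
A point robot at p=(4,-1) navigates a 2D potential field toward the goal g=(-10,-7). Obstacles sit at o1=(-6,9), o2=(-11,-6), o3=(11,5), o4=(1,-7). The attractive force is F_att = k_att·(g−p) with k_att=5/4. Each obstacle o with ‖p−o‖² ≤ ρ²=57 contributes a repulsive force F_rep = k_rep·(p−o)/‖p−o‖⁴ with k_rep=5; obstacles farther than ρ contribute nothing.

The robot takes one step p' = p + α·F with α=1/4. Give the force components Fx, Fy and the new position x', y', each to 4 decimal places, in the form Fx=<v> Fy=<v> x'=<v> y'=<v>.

F_att = 5/4·(g−p) = 5/4·(-14,-6) = (-17.5000,-7.5000)
o1: d²=200 > ρ²=57 → inactive
o2: d²=250 > ρ²=57 → inactive
o3: d²=85 > ρ²=57 → inactive
o4: d²=45 ≤ ρ²=57; F_rep = 5·(3,6)/45² = (0.0074,0.0148)
F = F_att + ΣF_rep = (-17.4926,-7.4852)
p' = p + 1/4·F = (-0.3731,-2.8713)

Fx=-17.4926 Fy=-7.4852 x'=-0.3731 y'=-2.8713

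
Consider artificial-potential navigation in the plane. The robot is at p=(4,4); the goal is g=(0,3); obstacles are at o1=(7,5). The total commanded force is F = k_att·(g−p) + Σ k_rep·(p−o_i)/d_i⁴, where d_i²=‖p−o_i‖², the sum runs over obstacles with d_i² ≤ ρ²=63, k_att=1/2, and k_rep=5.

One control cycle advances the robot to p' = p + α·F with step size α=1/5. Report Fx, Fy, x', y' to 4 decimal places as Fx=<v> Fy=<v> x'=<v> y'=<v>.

F_att = 1/2·(g−p) = 1/2·(-4,-1) = (-2.0000,-0.5000)
o1: d²=10 ≤ ρ²=63; F_rep = 5·(-3,-1)/10² = (-0.1500,-0.0500)
F = F_att + ΣF_rep = (-2.1500,-0.5500)
p' = p + 1/5·F = (3.5700,3.8900)

Fx=-2.1500 Fy=-0.5500 x'=3.5700 y'=3.8900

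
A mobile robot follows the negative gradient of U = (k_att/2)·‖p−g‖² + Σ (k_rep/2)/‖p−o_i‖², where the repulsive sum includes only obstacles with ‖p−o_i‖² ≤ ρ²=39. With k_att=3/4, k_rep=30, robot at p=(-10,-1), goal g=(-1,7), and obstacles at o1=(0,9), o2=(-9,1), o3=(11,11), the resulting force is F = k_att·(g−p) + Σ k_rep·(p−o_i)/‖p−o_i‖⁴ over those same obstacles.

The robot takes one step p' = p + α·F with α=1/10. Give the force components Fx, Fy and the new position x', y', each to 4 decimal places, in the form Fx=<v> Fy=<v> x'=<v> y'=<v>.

Fx=5.5500 Fy=3.6000 x'=-9.4450 y'=-0.6400

F_att = 3/4·(g−p) = 3/4·(9,8) = (6.7500,6.0000)
o1: d²=200 > ρ²=39 → inactive
o2: d²=5 ≤ ρ²=39; F_rep = 30·(-1,-2)/5² = (-1.2000,-2.4000)
o3: d²=585 > ρ²=39 → inactive
F = F_att + ΣF_rep = (5.5500,3.6000)
p' = p + 1/10·F = (-9.4450,-0.6400)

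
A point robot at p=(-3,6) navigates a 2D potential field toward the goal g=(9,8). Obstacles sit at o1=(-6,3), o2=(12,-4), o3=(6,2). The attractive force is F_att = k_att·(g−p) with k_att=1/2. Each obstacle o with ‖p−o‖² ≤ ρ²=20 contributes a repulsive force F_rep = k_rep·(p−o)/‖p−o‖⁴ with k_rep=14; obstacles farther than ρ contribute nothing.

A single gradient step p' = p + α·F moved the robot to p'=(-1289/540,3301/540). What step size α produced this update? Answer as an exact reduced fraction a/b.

α = 1/10

F_att = 1/2·(g−p) = 1/2·(12,2) = (6.0000,1.0000)
o1: d²=18 ≤ ρ²=20; F_rep = 14·(3,3)/18² = (0.1296,0.1296)
o2: d²=325 > ρ²=20 → inactive
o3: d²=97 > ρ²=20 → inactive
F = F_att + ΣF_rep = (6.1296,1.1296)
Δp = p'−p = (0.6130,0.1130); α = Δx/Fx = (331/540) / (331/54) = 1/10
check: Δy/Fy = (61/540) / (61/54) = 1/10 ✓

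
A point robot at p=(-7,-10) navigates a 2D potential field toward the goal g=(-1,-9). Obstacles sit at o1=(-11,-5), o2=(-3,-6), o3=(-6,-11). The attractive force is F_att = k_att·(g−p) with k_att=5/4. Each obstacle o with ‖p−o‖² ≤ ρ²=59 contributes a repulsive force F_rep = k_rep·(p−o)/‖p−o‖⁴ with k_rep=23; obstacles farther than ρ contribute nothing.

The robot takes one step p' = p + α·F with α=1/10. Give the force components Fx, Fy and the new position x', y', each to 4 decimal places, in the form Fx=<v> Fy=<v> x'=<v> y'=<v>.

Fx=1.7149 Fy=6.8417 x'=-6.8285 y'=-9.3158

F_att = 5/4·(g−p) = 5/4·(6,1) = (7.5000,1.2500)
o1: d²=41 ≤ ρ²=59; F_rep = 23·(4,-5)/41² = (0.0547,-0.0684)
o2: d²=32 ≤ ρ²=59; F_rep = 23·(-4,-4)/32² = (-0.0898,-0.0898)
o3: d²=2 ≤ ρ²=59; F_rep = 23·(-1,1)/2² = (-5.7500,5.7500)
F = F_att + ΣF_rep = (1.7149,6.8417)
p' = p + 1/10·F = (-6.8285,-9.3158)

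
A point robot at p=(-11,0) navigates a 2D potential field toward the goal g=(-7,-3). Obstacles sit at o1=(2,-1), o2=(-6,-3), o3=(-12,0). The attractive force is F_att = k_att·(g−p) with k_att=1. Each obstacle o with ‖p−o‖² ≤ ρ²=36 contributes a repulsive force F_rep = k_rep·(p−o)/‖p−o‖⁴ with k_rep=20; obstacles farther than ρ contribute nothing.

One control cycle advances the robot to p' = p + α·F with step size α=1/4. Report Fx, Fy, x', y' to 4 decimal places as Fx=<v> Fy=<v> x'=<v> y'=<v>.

F_att = 1·(g−p) = 1·(4,-3) = (4.0000,-3.0000)
o1: d²=170 > ρ²=36 → inactive
o2: d²=34 ≤ ρ²=36; F_rep = 20·(-5,3)/34² = (-0.0865,0.0519)
o3: d²=1 ≤ ρ²=36; F_rep = 20·(1,0)/1² = (20.0000,0.0000)
F = F_att + ΣF_rep = (23.9135,-2.9481)
p' = p + 1/4·F = (-5.0216,-0.7370)

Fx=23.9135 Fy=-2.9481 x'=-5.0216 y'=-0.7370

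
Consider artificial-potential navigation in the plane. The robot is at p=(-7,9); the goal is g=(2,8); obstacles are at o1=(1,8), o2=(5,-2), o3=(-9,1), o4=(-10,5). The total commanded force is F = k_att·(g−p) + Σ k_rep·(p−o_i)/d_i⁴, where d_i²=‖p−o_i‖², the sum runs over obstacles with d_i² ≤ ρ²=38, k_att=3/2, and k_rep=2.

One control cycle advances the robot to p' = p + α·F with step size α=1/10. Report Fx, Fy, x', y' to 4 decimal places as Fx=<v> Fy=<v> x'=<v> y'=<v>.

F_att = 3/2·(g−p) = 3/2·(9,-1) = (13.5000,-1.5000)
o1: d²=65 > ρ²=38 → inactive
o2: d²=265 > ρ²=38 → inactive
o3: d²=68 > ρ²=38 → inactive
o4: d²=25 ≤ ρ²=38; F_rep = 2·(3,4)/25² = (0.0096,0.0128)
F = F_att + ΣF_rep = (13.5096,-1.4872)
p' = p + 1/10·F = (-5.6490,8.8513)

Fx=13.5096 Fy=-1.4872 x'=-5.6490 y'=8.8513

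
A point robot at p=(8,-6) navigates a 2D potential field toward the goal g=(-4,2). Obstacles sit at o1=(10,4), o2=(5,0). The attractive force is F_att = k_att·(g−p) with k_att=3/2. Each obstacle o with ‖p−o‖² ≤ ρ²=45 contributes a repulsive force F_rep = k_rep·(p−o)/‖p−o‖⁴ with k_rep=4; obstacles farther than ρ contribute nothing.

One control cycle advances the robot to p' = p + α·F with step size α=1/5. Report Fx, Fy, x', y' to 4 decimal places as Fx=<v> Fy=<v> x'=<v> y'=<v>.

F_att = 3/2·(g−p) = 3/2·(-12,8) = (-18.0000,12.0000)
o1: d²=104 > ρ²=45 → inactive
o2: d²=45 ≤ ρ²=45; F_rep = 4·(3,-6)/45² = (0.0059,-0.0119)
F = F_att + ΣF_rep = (-17.9941,11.9881)
p' = p + 1/5·F = (4.4012,-3.6024)

Fx=-17.9941 Fy=11.9881 x'=4.4012 y'=-3.6024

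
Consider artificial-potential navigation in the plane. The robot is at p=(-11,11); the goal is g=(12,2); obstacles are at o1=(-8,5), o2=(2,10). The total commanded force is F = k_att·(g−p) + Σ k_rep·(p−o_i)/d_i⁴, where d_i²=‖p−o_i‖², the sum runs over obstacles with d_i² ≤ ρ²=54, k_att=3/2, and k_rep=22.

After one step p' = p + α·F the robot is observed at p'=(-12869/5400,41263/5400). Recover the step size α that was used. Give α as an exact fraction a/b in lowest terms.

α = 1/4

F_att = 3/2·(g−p) = 3/2·(23,-9) = (34.5000,-13.5000)
o1: d²=45 ≤ ρ²=54; F_rep = 22·(-3,6)/45² = (-0.0326,0.0652)
o2: d²=170 > ρ²=54 → inactive
F = F_att + ΣF_rep = (34.4674,-13.4348)
Δp = p'−p = (8.6169,-3.3587); α = Δx/Fx = (46531/5400) / (46531/1350) = 1/4
check: Δy/Fy = (-18137/5400) / (-18137/1350) = 1/4 ✓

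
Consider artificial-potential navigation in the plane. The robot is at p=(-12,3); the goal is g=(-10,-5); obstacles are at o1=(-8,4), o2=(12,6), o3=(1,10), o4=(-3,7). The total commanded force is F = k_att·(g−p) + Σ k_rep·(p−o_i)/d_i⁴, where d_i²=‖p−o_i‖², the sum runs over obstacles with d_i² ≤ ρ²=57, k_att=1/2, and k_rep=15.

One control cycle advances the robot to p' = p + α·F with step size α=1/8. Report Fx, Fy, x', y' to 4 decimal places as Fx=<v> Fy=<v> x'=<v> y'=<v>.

Fx=0.7924 Fy=-4.0519 x'=-11.9010 y'=2.4935

F_att = 1/2·(g−p) = 1/2·(2,-8) = (1.0000,-4.0000)
o1: d²=17 ≤ ρ²=57; F_rep = 15·(-4,-1)/17² = (-0.2076,-0.0519)
o2: d²=585 > ρ²=57 → inactive
o3: d²=218 > ρ²=57 → inactive
o4: d²=97 > ρ²=57 → inactive
F = F_att + ΣF_rep = (0.7924,-4.0519)
p' = p + 1/8·F = (-11.9010,2.4935)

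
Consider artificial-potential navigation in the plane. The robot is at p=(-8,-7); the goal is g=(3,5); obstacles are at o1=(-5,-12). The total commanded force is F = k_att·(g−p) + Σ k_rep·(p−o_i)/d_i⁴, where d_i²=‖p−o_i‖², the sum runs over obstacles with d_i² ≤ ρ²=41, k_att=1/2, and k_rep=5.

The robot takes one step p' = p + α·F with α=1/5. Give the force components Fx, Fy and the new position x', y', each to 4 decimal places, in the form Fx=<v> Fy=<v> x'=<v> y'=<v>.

Fx=5.4870 Fy=6.0216 x'=-6.9026 y'=-5.7957

F_att = 1/2·(g−p) = 1/2·(11,12) = (5.5000,6.0000)
o1: d²=34 ≤ ρ²=41; F_rep = 5·(-3,5)/34² = (-0.0130,0.0216)
F = F_att + ΣF_rep = (5.4870,6.0216)
p' = p + 1/5·F = (-6.9026,-5.7957)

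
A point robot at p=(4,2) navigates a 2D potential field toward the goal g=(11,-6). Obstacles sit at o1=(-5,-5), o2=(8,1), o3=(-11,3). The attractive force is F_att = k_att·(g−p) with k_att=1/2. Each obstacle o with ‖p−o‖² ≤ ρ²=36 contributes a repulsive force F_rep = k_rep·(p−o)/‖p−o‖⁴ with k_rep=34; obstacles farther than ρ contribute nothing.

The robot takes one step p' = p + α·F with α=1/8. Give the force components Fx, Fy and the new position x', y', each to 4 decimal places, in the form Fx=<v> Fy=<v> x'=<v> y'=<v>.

F_att = 1/2·(g−p) = 1/2·(7,-8) = (3.5000,-4.0000)
o1: d²=130 > ρ²=36 → inactive
o2: d²=17 ≤ ρ²=36; F_rep = 34·(-4,1)/17² = (-0.4706,0.1176)
o3: d²=226 > ρ²=36 → inactive
F = F_att + ΣF_rep = (3.0294,-3.8824)
p' = p + 1/8·F = (4.3787,1.5147)

Fx=3.0294 Fy=-3.8824 x'=4.3787 y'=1.5147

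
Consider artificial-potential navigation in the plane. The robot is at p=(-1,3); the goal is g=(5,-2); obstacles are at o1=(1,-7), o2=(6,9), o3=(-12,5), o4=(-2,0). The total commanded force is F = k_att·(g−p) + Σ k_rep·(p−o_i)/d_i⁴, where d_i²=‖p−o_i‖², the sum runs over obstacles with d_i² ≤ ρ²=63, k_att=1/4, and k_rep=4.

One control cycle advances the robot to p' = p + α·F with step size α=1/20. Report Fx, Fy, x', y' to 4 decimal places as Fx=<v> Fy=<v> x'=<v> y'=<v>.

Fx=1.5400 Fy=-1.1300 x'=-0.9230 y'=2.9435

F_att = 1/4·(g−p) = 1/4·(6,-5) = (1.5000,-1.2500)
o1: d²=104 > ρ²=63 → inactive
o2: d²=85 > ρ²=63 → inactive
o3: d²=125 > ρ²=63 → inactive
o4: d²=10 ≤ ρ²=63; F_rep = 4·(1,3)/10² = (0.0400,0.1200)
F = F_att + ΣF_rep = (1.5400,-1.1300)
p' = p + 1/20·F = (-0.9230,2.9435)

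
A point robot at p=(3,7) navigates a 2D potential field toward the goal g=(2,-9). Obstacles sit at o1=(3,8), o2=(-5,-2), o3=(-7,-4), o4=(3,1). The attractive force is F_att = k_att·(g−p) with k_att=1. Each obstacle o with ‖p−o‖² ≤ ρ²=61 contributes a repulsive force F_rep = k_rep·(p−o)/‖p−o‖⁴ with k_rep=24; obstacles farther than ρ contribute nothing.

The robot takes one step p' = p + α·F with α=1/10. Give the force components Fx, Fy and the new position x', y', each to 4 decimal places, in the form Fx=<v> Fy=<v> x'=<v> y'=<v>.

F_att = 1·(g−p) = 1·(-1,-16) = (-1.0000,-16.0000)
o1: d²=1 ≤ ρ²=61; F_rep = 24·(0,-1)/1² = (0.0000,-24.0000)
o2: d²=145 > ρ²=61 → inactive
o3: d²=221 > ρ²=61 → inactive
o4: d²=36 ≤ ρ²=61; F_rep = 24·(0,6)/36² = (0.0000,0.1111)
F = F_att + ΣF_rep = (-1.0000,-39.8889)
p' = p + 1/10·F = (2.9000,3.0111)

Fx=-1.0000 Fy=-39.8889 x'=2.9000 y'=3.0111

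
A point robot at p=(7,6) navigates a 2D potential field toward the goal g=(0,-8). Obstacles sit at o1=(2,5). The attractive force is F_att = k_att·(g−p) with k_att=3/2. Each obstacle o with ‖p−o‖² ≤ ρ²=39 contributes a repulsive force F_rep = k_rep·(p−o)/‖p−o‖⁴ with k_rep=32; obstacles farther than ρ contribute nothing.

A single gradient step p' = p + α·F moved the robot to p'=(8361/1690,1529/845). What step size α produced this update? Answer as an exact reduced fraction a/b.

α = 1/5

F_att = 3/2·(g−p) = 3/2·(-7,-14) = (-10.5000,-21.0000)
o1: d²=26 ≤ ρ²=39; F_rep = 32·(5,1)/26² = (0.2367,0.0473)
F = F_att + ΣF_rep = (-10.2633,-20.9527)
Δp = p'−p = (-2.0527,-4.1905); α = Δx/Fx = (-3469/1690) / (-3469/338) = 1/5
check: Δy/Fy = (-3541/845) / (-3541/169) = 1/5 ✓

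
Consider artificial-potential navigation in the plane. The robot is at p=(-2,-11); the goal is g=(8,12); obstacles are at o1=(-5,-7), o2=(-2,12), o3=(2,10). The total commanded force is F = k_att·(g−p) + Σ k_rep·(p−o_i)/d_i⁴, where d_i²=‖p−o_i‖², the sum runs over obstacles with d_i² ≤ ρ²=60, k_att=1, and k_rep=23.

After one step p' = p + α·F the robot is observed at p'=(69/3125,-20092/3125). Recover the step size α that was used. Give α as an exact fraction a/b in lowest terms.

α = 1/5

F_att = 1·(g−p) = 1·(10,23) = (10.0000,23.0000)
o1: d²=25 ≤ ρ²=60; F_rep = 23·(3,-4)/25² = (0.1104,-0.1472)
o2: d²=529 > ρ²=60 → inactive
o3: d²=457 > ρ²=60 → inactive
F = F_att + ΣF_rep = (10.1104,22.8528)
Δp = p'−p = (2.0221,4.5706); α = Δx/Fx = (6319/3125) / (6319/625) = 1/5
check: Δy/Fy = (14283/3125) / (14283/625) = 1/5 ✓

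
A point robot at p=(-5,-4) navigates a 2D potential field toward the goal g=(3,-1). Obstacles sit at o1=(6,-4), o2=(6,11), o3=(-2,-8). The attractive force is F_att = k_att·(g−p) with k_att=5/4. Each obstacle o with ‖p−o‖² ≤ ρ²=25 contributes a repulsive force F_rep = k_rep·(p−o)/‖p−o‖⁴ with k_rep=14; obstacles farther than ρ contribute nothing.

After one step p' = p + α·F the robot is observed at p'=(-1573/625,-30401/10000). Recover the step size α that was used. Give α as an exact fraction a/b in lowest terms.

α = 1/4

F_att = 5/4·(g−p) = 5/4·(8,3) = (10.0000,3.7500)
o1: d²=121 > ρ²=25 → inactive
o2: d²=346 > ρ²=25 → inactive
o3: d²=25 ≤ ρ²=25; F_rep = 14·(-3,4)/25² = (-0.0672,0.0896)
F = F_att + ΣF_rep = (9.9328,3.8396)
Δp = p'−p = (2.4832,0.9599); α = Δx/Fx = (1552/625) / (6208/625) = 1/4
check: Δy/Fy = (9599/10000) / (9599/2500) = 1/4 ✓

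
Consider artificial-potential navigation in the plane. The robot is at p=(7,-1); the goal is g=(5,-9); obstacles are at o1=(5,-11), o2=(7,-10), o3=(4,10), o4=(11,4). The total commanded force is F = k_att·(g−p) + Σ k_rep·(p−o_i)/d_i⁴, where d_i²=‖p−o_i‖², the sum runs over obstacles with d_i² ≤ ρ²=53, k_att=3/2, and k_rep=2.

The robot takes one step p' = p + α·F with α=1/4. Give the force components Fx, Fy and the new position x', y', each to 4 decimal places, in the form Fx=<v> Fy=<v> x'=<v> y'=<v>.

Fx=-3.0048 Fy=-12.0059 x'=6.2488 y'=-4.0015

F_att = 3/2·(g−p) = 3/2·(-2,-8) = (-3.0000,-12.0000)
o1: d²=104 > ρ²=53 → inactive
o2: d²=81 > ρ²=53 → inactive
o3: d²=130 > ρ²=53 → inactive
o4: d²=41 ≤ ρ²=53; F_rep = 2·(-4,-5)/41² = (-0.0048,-0.0059)
F = F_att + ΣF_rep = (-3.0048,-12.0059)
p' = p + 1/4·F = (6.2488,-4.0015)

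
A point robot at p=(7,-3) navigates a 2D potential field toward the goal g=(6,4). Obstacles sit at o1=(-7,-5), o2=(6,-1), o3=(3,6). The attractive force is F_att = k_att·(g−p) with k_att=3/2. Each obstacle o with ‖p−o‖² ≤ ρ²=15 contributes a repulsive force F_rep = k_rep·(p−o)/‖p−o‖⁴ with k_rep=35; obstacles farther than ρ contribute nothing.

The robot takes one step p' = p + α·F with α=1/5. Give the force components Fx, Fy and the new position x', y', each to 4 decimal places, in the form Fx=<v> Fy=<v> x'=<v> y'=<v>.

Fx=-0.1000 Fy=7.7000 x'=6.9800 y'=-1.4600

F_att = 3/2·(g−p) = 3/2·(-1,7) = (-1.5000,10.5000)
o1: d²=200 > ρ²=15 → inactive
o2: d²=5 ≤ ρ²=15; F_rep = 35·(1,-2)/5² = (1.4000,-2.8000)
o3: d²=97 > ρ²=15 → inactive
F = F_att + ΣF_rep = (-0.1000,7.7000)
p' = p + 1/5·F = (6.9800,-1.4600)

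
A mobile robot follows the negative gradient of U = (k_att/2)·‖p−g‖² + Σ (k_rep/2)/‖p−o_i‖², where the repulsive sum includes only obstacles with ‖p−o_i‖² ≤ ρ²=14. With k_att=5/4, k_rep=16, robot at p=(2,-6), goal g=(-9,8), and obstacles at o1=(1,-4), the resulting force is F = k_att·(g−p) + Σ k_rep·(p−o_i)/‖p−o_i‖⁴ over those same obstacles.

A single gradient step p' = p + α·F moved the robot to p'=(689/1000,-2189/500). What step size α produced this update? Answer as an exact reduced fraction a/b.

α = 1/10

F_att = 5/4·(g−p) = 5/4·(-11,14) = (-13.7500,17.5000)
o1: d²=5 ≤ ρ²=14; F_rep = 16·(1,-2)/5² = (0.6400,-1.2800)
F = F_att + ΣF_rep = (-13.1100,16.2200)
Δp = p'−p = (-1.3110,1.6220); α = Δx/Fx = (-1311/1000) / (-1311/100) = 1/10
check: Δy/Fy = (811/500) / (811/50) = 1/10 ✓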